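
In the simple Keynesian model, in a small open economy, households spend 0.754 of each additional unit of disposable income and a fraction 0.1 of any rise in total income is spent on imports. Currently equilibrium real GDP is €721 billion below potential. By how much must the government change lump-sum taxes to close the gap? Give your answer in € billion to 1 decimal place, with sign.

Spending multiplier = 1/(1 − c + m) = 1/(1 − 0.754 + 0.1) = 1/0.346 ≈ 2.89.
Tax multiplier = −c·k = −0.754/0.346 ≈ −2.179. Need ΔY = +€721 billion, so ΔT = ΔY/(−c·k) = −(+€721 billion) × 0.346 / 0.754 ≈ −€330.9 billion.
The government should cut lump-sum taxes by €330.9 billion.

−€330.9 billion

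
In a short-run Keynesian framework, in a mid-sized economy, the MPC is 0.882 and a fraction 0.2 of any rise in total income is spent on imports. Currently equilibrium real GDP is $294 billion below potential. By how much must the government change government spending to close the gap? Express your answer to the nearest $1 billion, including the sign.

+$93 billion

Spending multiplier = 1/(1 − c + m) = 1/(1 − 0.882 + 0.2) = 1/0.318 ≈ 3.145.
Need ΔY = +$294 billion, so ΔG = ΔY/k = (+$294 billion) × 0.318 ≈ +$93 billion.
The government should increase government spending by $93 billion.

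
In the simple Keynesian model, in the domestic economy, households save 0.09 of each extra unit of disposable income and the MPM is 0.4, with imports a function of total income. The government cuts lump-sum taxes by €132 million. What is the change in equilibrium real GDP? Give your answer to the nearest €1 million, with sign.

MPC = 1 − MPS = 1 − 0.09 = 0.91.
A lump-sum tax change of −€132 million shifts disposable income by +€132 million; first-round consumption changes by −c × ΔT = −0.91 × (−€132 million) = +€120.12 million.
Expenditure multiplier = 1/(1 − c + m) = 1/(1 − 0.91 + 0.4) = 1/0.49 ≈ 2.041.
The tax multiplier is −c × k ≈ −1.857, so ΔY = k × (−c·ΔT) = (+€120.12 million) / 0.49 ≈ +€245 million.

+€245 million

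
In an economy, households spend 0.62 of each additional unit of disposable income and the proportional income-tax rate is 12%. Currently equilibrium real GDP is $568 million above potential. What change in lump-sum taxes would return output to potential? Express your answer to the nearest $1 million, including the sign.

+$416 million

Spending multiplier = 1/(1 − c(1−t)) = 1/(1 − 0.62×0.88) = 1/0.4544 ≈ 2.201.
Tax multiplier = −c·k = −0.62/0.4544 ≈ −1.364. Need ΔY = −$568 million, so ΔT = ΔY/(−c·k) = −(−$568 million) × 0.4544 / 0.62 ≈ +$416 million.
The government should raise lump-sum taxes by $416 million.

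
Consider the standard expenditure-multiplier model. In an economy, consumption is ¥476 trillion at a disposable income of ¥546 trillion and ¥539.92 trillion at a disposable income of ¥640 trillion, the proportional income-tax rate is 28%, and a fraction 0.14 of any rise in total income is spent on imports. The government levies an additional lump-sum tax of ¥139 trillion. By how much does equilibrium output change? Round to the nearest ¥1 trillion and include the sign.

−¥145 trillion

MPC = ΔC/ΔYd = (539.92 − 476)/(640 − 546) = 63.92/94 = 0.68.
A lump-sum tax change of +¥139 trillion shifts disposable income by −¥139 trillion; first-round consumption changes by −c × ΔT = −0.68 × (+¥139 trillion) = −¥94.52 trillion.
Expenditure multiplier = 1/(1 − c(1−t) + m) = 1/(1 − 0.68×0.72 + 0.14) = 1/0.6504 ≈ 1.538.
The tax multiplier is −c × k ≈ −1.046, so ΔY = k × (−c·ΔT) = (−¥94.52 trillion) / 0.6504 ≈ −¥145 trillion.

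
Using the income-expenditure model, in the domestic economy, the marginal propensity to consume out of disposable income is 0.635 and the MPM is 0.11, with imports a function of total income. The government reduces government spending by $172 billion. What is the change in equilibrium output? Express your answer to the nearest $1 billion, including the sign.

Government-spending multiplier = 1/(1 − c + m) = 1/(1 − 0.635 + 0.11) = 1/0.475 ≈ 2.105.
ΔY = k × ΔG = (−$172 billion) / 0.475 ≈ −$362 billion.

−$362 billion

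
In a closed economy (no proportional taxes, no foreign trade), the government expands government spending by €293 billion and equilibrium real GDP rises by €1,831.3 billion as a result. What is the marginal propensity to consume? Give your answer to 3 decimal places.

Implied spending multiplier k = ΔY/ΔG = 1,831.3/293 ≈ 6.2502.
Since k = 1/(1 − MPC), MPC = 1 − 1/k = 1 − ΔG/ΔY = 1 − 293/1,831.3 ≈ 0.840.

0.840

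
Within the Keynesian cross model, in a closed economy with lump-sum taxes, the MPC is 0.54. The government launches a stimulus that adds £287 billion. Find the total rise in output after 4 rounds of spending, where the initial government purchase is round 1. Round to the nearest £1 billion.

£571 billion

Round 1 adds ΔG = £287 billion; each later round is MPC = 0.54 times the previous.
After 4 rounds: 287 + 154.98 + 83.6892 + 45.192168 = ΔG·(1 − c^4)/(1 − c) = 287 × (1 − 0.08503056)/0.46 ≈ £571 billion.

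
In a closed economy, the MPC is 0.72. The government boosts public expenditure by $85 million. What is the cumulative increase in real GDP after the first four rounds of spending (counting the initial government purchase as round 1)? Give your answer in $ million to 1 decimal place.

Round 1 adds ΔG = $85 million; each later round is MPC = 0.72 times the previous.
After 4 rounds: 85 + 61.2 + 44.064 + 31.72608 = ΔG·(1 − c^4)/(1 − c) = 85 × (1 − 0.26873856)/0.28 ≈ $222 million.

$222.0 million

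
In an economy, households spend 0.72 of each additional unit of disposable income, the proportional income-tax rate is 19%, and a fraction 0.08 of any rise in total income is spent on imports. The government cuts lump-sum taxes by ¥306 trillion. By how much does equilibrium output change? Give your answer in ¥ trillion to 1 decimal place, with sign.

+¥443.5 trillion

A lump-sum tax change of −¥306 trillion shifts disposable income by +¥306 trillion; first-round consumption changes by −c × ΔT = −0.72 × (−¥306 trillion) = +¥220.32 trillion.
Expenditure multiplier = 1/(1 − c(1−t) + m) = 1/(1 − 0.72×0.81 + 0.08) = 1/0.4968 ≈ 2.013.
The tax multiplier is −c × k ≈ −1.449, so ΔY = k × (−c·ΔT) = (+¥220.32 trillion) / 0.4968 ≈ +¥443.5 trillion.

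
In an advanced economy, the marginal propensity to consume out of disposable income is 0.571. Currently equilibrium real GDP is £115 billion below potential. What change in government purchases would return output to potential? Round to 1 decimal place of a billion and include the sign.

+£49.3 billion

Spending multiplier = 1/(1 − MPC) = 1/(1 − 0.571) = 1/0.429 ≈ 2.331.
Need ΔY = +£115 billion, so ΔG = ΔY/k = (+£115 billion) × 0.429 ≈ +£49.3 billion.
The government should increase government purchases by £49.3 billion.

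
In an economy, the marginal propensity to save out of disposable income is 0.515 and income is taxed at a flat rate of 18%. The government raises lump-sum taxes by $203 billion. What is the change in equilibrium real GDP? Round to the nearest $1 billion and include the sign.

−$163 billion

MPC = 1 − MPS = 1 − 0.515 = 0.485.
A lump-sum tax change of +$203 billion shifts disposable income by −$203 billion; first-round consumption changes by −c × ΔT = −0.485 × (+$203 billion) = −$98.455 billion.
Expenditure multiplier = 1/(1 − c(1−t)) = 1/(1 − 0.485×0.82) = 1/0.6023 ≈ 1.66.
The tax multiplier is −c × k ≈ −0.805, so ΔY = k × (−c·ΔT) = (−$98.455 billion) / 0.6023 ≈ −$163 billion.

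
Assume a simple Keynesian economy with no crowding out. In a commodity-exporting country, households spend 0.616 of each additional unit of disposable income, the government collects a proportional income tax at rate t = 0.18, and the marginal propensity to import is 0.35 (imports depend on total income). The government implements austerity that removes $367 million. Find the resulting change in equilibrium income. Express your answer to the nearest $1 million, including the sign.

Expenditure multiplier = 1/(1 − c(1−t) + m) = 1/(1 − 0.616×0.82 + 0.35) = 1/0.84488 ≈ 1.184.
ΔY = k × ΔG = (−$367 million) / 0.84488 ≈ −$434 million.

−$434 million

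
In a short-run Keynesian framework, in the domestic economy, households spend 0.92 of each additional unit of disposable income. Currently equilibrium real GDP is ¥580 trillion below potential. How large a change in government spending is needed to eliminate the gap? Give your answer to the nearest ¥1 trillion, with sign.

+¥46 trillion

Spending multiplier = 1/(1 − MPC) = 1/(1 − 0.92) = 1/0.08 = 12.5.
Need ΔY = +¥580 trillion, so ΔG = ΔY/k = (+¥580 trillion) × 0.08 ≈ +¥46 trillion.
The government should increase government spending by ¥46 trillion.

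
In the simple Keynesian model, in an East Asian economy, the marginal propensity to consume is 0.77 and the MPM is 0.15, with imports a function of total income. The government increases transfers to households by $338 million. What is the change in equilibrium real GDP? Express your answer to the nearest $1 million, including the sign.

The transfer change shifts disposable income by +$338 million, so first-round consumption changes by c·ΔTR = 0.77 × (+$338 million) = +$260.26 million.
Expenditure multiplier = 1/(1 − c + m) = 1/(1 − 0.77 + 0.15) = 1/0.38 ≈ 2.632.
The transfer multiplier is c × k ≈ 2.026, so ΔY = k × (c·ΔTR) = (+$260.26 million) / 0.38 ≈ +$685 million.

+$685 million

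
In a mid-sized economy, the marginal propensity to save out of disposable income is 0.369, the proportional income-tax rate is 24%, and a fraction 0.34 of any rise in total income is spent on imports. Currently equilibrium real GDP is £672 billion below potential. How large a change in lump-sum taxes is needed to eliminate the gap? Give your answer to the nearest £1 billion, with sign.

−£916 billion

MPC = 1 − MPS = 1 − 0.369 = 0.631.
Spending multiplier = 1/(1 − c(1−t) + m) = 1/(1 − 0.631×0.76 + 0.34) = 1/0.86044 ≈ 1.162.
Tax multiplier = −c·k = −0.631/0.86044 ≈ −0.733. Need ΔY = +£672 billion, so ΔT = ΔY/(−c·k) = −(+£672 billion) × 0.86044 / 0.631 ≈ −£916 billion.
The government should cut lump-sum taxes by £916 billion.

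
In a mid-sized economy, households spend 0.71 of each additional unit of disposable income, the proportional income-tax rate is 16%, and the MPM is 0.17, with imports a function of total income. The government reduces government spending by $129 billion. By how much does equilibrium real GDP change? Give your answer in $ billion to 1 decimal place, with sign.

−$224.9 billion

Expenditure multiplier = 1/(1 − c(1−t) + m) = 1/(1 − 0.71×0.84 + 0.17) = 1/0.5736 ≈ 1.743.
ΔY = k × ΔG = (−$129 billion) / 0.5736 ≈ −$224.9 billion.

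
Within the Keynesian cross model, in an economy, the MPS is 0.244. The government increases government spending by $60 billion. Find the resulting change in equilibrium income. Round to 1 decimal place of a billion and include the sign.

+$245.9 billion

MPC = 1 − MPS = 1 − 0.244 = 0.756.
Spending multiplier = 1/(1 − MPC) = 1/(1 − 0.756) = 1/0.244 ≈ 4.098.
ΔY = k × ΔG = (+$60 billion) / 0.244 ≈ +$245.9 billion.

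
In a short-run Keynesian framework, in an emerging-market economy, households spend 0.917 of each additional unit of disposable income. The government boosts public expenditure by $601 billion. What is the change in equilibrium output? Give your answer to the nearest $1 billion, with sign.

Government-spending multiplier = 1/(1 − MPC) = 1/(1 − 0.917) = 1/0.083 ≈ 12.048.
ΔY = k × ΔG = (+$601 billion) / 0.083 ≈ +$7,241 billion.

+$7,241 billion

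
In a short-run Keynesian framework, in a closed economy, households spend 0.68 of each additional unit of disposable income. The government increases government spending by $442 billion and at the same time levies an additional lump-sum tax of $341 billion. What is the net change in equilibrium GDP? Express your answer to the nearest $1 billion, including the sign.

Expenditure multiplier = 1/(1 − MPC) = 1/(1 − 0.68) = 1/0.32 = 3.125.
ΔG contributes k·ΔG = (+$442 billion) / 0.32 ≈ +$1,381.3 billion.
ΔT of +$341 billion changes first-round spending by −c·ΔT = −$231.88 billion, contributing k·(−c·ΔT) = (−$231.88 billion) / 0.32 ≈ −$724.6 billion.
Net ΔY = k(ΔG − c·ΔT) = (+$210.12 billion) / 0.32 ≈ +$657 billion.

+$657 billion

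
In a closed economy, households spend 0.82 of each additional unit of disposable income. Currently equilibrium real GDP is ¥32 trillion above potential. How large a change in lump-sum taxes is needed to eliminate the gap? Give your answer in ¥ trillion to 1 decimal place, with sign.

Spending multiplier = 1/(1 − MPC) = 1/(1 − 0.82) = 1/0.18 ≈ 5.556.
Tax multiplier = −c·k = −0.82/0.18 ≈ −4.556. Need ΔY = −¥32 trillion, so ΔT = ΔY/(−c·k) = −(−¥32 trillion) × 0.18 / 0.82 ≈ +¥7 trillion.
The government should raise lump-sum taxes by ¥7 trillion.

+¥7.0 trillion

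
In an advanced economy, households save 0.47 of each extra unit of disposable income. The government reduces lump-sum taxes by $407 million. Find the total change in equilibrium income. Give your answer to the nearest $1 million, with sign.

MPC = 1 − MPS = 1 − 0.47 = 0.53.
A lump-sum tax change of −$407 million shifts disposable income by +$407 million; first-round consumption changes by −c × ΔT = −0.53 × (−$407 million) = +$215.71 million.
Expenditure multiplier = 1/(1 − MPC) = 1/(1 − 0.53) = 1/0.47 ≈ 2.128.
The tax multiplier is −c × k ≈ −1.128, so ΔY = k × (−c·ΔT) = (+$215.71 million) / 0.47 ≈ +$459 million.

+$459 million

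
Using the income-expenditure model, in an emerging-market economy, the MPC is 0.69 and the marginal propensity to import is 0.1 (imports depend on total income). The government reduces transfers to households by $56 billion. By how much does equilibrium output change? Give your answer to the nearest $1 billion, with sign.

−$94 billion

The transfer change shifts disposable income by −$56 billion, so first-round consumption changes by c·ΔTR = 0.69 × (−$56 billion) = −$38.64 billion.
Expenditure multiplier = 1/(1 − c + m) = 1/(1 − 0.69 + 0.1) = 1/0.41 ≈ 2.439.
The transfer multiplier is c × k ≈ 1.683, so ΔY = k × (c·ΔTR) = (−$38.64 billion) / 0.41 ≈ −$94 billion.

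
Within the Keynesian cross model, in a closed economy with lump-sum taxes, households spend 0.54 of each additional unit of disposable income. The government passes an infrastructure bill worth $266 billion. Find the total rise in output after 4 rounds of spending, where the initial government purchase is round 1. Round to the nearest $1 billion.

$529 billion

Round 1 adds ΔG = $266 billion; each later round is MPC = 0.54 times the previous.
After 4 rounds: 266 + 143.64 + 77.5656 + 41.885424 = ΔG·(1 − c^4)/(1 − c) = 266 × (1 − 0.08503056)/0.46 ≈ $529 billion.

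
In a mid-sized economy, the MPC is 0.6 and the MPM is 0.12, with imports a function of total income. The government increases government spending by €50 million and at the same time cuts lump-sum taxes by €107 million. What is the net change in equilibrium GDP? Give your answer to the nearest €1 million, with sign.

+€220 million

Expenditure multiplier = 1/(1 − c + m) = 1/(1 − 0.6 + 0.12) = 1/0.52 ≈ 1.923.
ΔG contributes k·ΔG = (+€50 million) / 0.52 ≈ +€96.2 million.
ΔT of −€107 million changes first-round spending by −c·ΔT = +€64.2 million, contributing k·(−c·ΔT) = (+€64.2 million) / 0.52 ≈ +€123.5 million.
Net ΔY = k(ΔG − c·ΔT) = (+€114.2 million) / 0.52 ≈ +€220 million.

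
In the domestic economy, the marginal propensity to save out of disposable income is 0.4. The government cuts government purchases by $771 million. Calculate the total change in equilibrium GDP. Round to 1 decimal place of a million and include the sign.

−$1,927.5 million

MPC = 1 − MPS = 1 − 0.4 = 0.6.
Government-spending multiplier = 1/(1 − MPC) = 1/(1 − 0.6) = 1/0.4 = 2.5.
ΔY = k × ΔG = (−$771 million) / 0.4 = −$1,927.5 million.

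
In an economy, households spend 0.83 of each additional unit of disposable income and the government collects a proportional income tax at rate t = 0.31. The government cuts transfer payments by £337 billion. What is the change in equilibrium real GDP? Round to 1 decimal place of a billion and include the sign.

The transfer change shifts disposable income by −£337 billion, so first-round consumption changes by c·ΔTR = 0.83 × (−£337 billion) = −£279.71 billion.
Expenditure multiplier = 1/(1 − c(1−t)) = 1/(1 − 0.83×0.69) = 1/0.4273 ≈ 2.34.
The transfer multiplier is c × k ≈ 1.942, so ΔY = k × (c·ΔTR) = (−£279.71 billion) / 0.4273 ≈ −£654.6 billion.

−£654.6 billion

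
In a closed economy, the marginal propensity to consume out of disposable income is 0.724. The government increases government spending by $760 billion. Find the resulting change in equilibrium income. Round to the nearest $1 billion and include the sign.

Government-spending multiplier = 1/(1 − MPC) = 1/(1 − 0.724) = 1/0.276 ≈ 3.623.
ΔY = k × ΔG = (+$760 billion) / 0.276 ≈ +$2,754 billion.

+$2,754 billion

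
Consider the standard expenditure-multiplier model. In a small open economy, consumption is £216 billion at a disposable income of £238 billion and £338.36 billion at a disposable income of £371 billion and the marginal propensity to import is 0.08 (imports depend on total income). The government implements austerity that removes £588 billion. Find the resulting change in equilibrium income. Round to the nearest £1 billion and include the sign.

−£3,675 billion

MPC = ΔC/ΔYd = (338.36 − 216)/(371 − 238) = 122.36/133 = 0.92.
Government-spending multiplier = 1/(1 − c + m) = 1/(1 − 0.92 + 0.08) = 1/0.16 = 6.25.
ΔY = k × ΔG = (−£588 billion) / 0.16 = −£3,675 billion.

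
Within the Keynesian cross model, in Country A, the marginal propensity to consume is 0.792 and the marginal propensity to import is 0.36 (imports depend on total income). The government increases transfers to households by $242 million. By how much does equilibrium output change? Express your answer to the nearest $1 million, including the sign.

+$337 million

The transfer change shifts disposable income by +$242 million, so first-round consumption changes by c·ΔTR = 0.792 × (+$242 million) = +$191.664 million.
Expenditure multiplier = 1/(1 − c + m) = 1/(1 − 0.792 + 0.36) = 1/0.568 ≈ 1.761.
The transfer multiplier is c × k ≈ 1.394, so ΔY = k × (c·ΔTR) = (+$191.664 million) / 0.568 ≈ +$337 million.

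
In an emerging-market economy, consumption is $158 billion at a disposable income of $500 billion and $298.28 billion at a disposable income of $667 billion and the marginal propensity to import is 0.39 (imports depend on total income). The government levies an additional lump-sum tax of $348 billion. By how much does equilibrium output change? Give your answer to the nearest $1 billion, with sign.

MPC = ΔC/ΔYd = (298.28 − 158)/(667 − 500) = 140.28/167 = 0.84.
A lump-sum tax change of +$348 billion shifts disposable income by −$348 billion; first-round consumption changes by −c × ΔT = −0.84 × (+$348 billion) = −$292.32 billion.
Expenditure multiplier = 1/(1 − c + m) = 1/(1 − 0.84 + 0.39) = 1/0.55 ≈ 1.818.
The tax multiplier is −c × k ≈ −1.527, so ΔY = k × (−c·ΔT) = (−$292.32 billion) / 0.55 ≈ −$531 billion.

−$531 billion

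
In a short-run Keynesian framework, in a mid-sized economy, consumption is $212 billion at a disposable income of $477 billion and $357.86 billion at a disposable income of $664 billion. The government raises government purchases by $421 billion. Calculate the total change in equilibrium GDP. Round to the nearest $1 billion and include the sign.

+$1,914 billion

MPC = ΔC/ΔYd = (357.86 − 212)/(664 − 477) = 145.86/187 = 0.78.
Spending multiplier = 1/(1 − MPC) = 1/(1 − 0.78) = 1/0.22 ≈ 4.545.
ΔY = k × ΔG = (+$421 billion) / 0.22 ≈ +$1,914 billion.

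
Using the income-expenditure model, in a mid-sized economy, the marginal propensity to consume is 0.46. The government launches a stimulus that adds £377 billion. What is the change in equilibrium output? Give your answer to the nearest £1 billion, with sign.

+£698 billion

Spending multiplier = 1/(1 − MPC) = 1/(1 − 0.46) = 1/0.54 ≈ 1.852.
ΔY = k × ΔG = (+£377 billion) / 0.54 ≈ +£698 billion.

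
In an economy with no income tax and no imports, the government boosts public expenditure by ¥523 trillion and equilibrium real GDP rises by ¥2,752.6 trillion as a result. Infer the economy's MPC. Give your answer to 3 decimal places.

0.810

Implied spending multiplier k = ΔY/ΔG = 2,752.6/523 ≈ 5.2631.
Since k = 1/(1 − MPC), MPC = 1 − 1/k = 1 − ΔG/ΔY = 1 − 523/2,752.6 ≈ 0.810.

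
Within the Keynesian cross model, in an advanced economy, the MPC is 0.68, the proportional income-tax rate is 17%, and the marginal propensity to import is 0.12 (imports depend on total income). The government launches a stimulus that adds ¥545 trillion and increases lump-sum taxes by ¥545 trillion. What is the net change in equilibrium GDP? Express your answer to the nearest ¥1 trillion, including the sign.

Expenditure multiplier = 1/(1 − c(1−t) + m) = 1/(1 − 0.68×0.83 + 0.12) = 1/0.5556 ≈ 1.8.
ΔG contributes k·ΔG = (+¥545 trillion) / 0.5556 ≈ +¥980.9 trillion.
ΔT of +¥545 trillion changes first-round spending by −c·ΔT = −¥370.6 trillion, contributing k·(−c·ΔT) = (−¥370.6 trillion) / 0.5556 ≈ −¥667 trillion.
Net ΔY = k(ΔG − c·ΔT) = (+¥174.4 trillion) / 0.5556 ≈ +¥314 trillion.

+¥314 trillion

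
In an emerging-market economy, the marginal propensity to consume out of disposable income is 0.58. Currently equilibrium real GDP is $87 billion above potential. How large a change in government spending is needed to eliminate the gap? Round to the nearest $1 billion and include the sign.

−$37 billion

Spending multiplier = 1/(1 − MPC) = 1/(1 − 0.58) = 1/0.42 ≈ 2.381.
Need ΔY = −$87 billion, so ΔG = ΔY/k = (−$87 billion) × 0.42 ≈ −$37 billion.
The government should cut government spending by $37 billion.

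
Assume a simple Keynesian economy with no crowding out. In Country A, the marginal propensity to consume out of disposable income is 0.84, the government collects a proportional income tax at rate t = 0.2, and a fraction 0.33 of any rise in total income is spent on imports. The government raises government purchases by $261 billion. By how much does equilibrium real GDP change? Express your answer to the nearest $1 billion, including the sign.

+$397 billion

Spending multiplier = 1/(1 − c(1−t) + m) = 1/(1 − 0.84×0.8 + 0.33) = 1/0.658 ≈ 1.52.
ΔY = k × ΔG = (+$261 billion) / 0.658 ≈ +$397 billion.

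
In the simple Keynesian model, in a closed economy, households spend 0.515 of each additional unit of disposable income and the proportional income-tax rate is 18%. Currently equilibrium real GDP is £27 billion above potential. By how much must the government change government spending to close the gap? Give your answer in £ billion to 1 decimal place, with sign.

−£15.6 billion

Spending multiplier = 1/(1 − c(1−t)) = 1/(1 − 0.515×0.82) = 1/0.5777 ≈ 1.731.
Need ΔY = −£27 billion, so ΔG = ΔY/k = (−£27 billion) × 0.5777 ≈ −£15.6 billion.
The government should cut government spending by £15.6 billion.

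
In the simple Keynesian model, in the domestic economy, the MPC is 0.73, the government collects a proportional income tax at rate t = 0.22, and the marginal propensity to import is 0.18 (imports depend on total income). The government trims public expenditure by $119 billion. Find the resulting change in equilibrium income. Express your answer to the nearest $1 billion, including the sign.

Expenditure multiplier = 1/(1 − c(1−t) + m) = 1/(1 − 0.73×0.78 + 0.18) = 1/0.6106 ≈ 1.638.
ΔY = k × ΔG = (−$119 billion) / 0.6106 ≈ −$195 billion.

−$195 billion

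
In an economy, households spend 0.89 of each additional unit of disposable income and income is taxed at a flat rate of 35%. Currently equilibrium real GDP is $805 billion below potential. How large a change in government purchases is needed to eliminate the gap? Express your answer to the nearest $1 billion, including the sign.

Spending multiplier = 1/(1 − c(1−t)) = 1/(1 − 0.89×0.65) = 1/0.4215 ≈ 2.372.
Need ΔY = +$805 billion, so ΔG = ΔY/k = (+$805 billion) × 0.4215 ≈ +$339 billion.
The government should increase government purchases by $339 billion.

+$339 billion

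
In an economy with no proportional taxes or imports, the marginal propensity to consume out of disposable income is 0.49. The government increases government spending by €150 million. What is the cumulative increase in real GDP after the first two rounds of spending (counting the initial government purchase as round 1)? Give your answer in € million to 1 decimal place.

Round 1 adds ΔG = €150 million; each later round is MPC = 0.49 times the previous.
After 2 rounds: 150 + 73.5 = ΔG·(1 − c^2)/(1 − c) = 150 × (1 − 0.2401)/0.51 = €223.5 million.

€223.5 million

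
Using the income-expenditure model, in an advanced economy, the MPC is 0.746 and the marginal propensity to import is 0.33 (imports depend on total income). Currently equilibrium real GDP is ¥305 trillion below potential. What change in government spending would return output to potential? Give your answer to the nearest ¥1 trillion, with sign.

+¥178 trillion

Spending multiplier = 1/(1 − c + m) = 1/(1 − 0.746 + 0.33) = 1/0.584 ≈ 1.712.
Need ΔY = +¥305 trillion, so ΔG = ΔY/k = (+¥305 trillion) × 0.584 ≈ +¥178 trillion.
The government should increase government spending by ¥178 trillion.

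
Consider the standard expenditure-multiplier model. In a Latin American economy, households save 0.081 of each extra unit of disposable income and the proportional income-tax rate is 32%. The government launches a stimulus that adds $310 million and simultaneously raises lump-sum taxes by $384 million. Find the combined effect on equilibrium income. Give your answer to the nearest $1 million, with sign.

MPC = 1 − MPS = 1 − 0.081 = 0.919.
Expenditure multiplier = 1/(1 − c(1−t)) = 1/(1 − 0.919×0.68) = 1/0.37508 ≈ 2.666.
ΔG contributes k·ΔG = (+$310 million) / 0.37508 ≈ +$826.5 million.
ΔT of +$384 million changes first-round spending by −c·ΔT = −$352.896 million, contributing k·(−c·ΔT) = (−$352.896 million) / 0.37508 ≈ −$940.9 million.
Net ΔY = k(ΔG − c·ΔT) = (−$42.896 million) / 0.37508 ≈ −$114 million.

−$114 million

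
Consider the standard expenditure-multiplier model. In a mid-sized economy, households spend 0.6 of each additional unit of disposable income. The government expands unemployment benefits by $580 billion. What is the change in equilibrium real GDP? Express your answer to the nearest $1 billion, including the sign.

The transfer change shifts disposable income by +$580 billion, so first-round consumption changes by c·ΔTR = 0.6 × (+$580 billion) = +$348 billion.
Expenditure multiplier = 1/(1 − MPC) = 1/(1 − 0.6) = 1/0.4 = 2.5.
The transfer multiplier is c × k = 1.5, so ΔY = k × (c·ΔTR) = (+$348 billion) / 0.4 = +$870 billion.

+$870 billion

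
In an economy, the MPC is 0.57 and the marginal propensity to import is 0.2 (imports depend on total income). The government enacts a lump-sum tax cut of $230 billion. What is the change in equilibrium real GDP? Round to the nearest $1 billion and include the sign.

A lump-sum tax change of −$230 billion shifts disposable income by +$230 billion; first-round consumption changes by −c × ΔT = −0.57 × (−$230 billion) = +$131.1 billion.
Expenditure multiplier = 1/(1 − c + m) = 1/(1 − 0.57 + 0.2) = 1/0.63 ≈ 1.587.
The tax multiplier is −c × k ≈ −0.905, so ΔY = k × (−c·ΔT) = (+$131.1 billion) / 0.63 ≈ +$208 billion.

+$208 billion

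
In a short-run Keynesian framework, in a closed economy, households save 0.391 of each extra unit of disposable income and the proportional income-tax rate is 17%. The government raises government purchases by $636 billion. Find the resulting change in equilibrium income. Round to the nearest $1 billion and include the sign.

MPC = 1 − MPS = 1 − 0.391 = 0.609.
Spending multiplier = 1/(1 − c(1−t)) = 1/(1 − 0.609×0.83) = 1/0.49453 ≈ 2.022.
ΔY = k × ΔG = (+$636 billion) / 0.49453 ≈ +$1,286 billion.

+$1,286 billion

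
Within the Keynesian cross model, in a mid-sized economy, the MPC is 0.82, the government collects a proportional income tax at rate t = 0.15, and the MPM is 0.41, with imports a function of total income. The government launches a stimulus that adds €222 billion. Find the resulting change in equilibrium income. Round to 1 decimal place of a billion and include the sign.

+€311.4 billion

Expenditure multiplier = 1/(1 − c(1−t) + m) = 1/(1 − 0.82×0.85 + 0.41) = 1/0.713 ≈ 1.403.
ΔY = k × ΔG = (+€222 billion) / 0.713 ≈ +€311.4 billion.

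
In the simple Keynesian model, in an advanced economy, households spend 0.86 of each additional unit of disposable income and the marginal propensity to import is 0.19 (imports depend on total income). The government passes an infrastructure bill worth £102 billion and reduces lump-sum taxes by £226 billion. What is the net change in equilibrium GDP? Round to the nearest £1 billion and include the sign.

Expenditure multiplier = 1/(1 − c + m) = 1/(1 − 0.86 + 0.19) = 1/0.33 ≈ 3.03.
ΔG contributes k·ΔG = (+£102 billion) / 0.33 ≈ +£309.1 billion.
ΔT of −£226 billion changes first-round spending by −c·ΔT = +£194.36 billion, contributing k·(−c·ΔT) = (+£194.36 billion) / 0.33 ≈ +£589 billion.
Net ΔY = k(ΔG − c·ΔT) = (+£296.36 billion) / 0.33 ≈ +£898 billion.

+£898 billion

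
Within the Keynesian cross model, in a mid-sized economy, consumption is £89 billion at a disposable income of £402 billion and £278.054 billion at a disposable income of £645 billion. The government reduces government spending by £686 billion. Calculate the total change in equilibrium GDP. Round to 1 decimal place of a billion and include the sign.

−£3,090.1 billion

MPC = ΔC/ΔYd = (278.054 − 89)/(645 − 402) = 189.054/243 = 0.778.
Government-spending multiplier = 1/(1 − MPC) = 1/(1 − 0.778) = 1/0.222 ≈ 4.505.
ΔY = k × ΔG = (−£686 billion) / 0.222 ≈ −£3,090.1 billion.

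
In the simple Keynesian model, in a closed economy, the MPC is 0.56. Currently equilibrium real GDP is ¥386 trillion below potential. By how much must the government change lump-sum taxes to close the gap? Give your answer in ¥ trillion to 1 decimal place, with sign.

Spending multiplier = 1/(1 − MPC) = 1/(1 − 0.56) = 1/0.44 ≈ 2.273.
Tax multiplier = −c·k = −0.56/0.44 ≈ −1.273. Need ΔY = +¥386 trillion, so ΔT = ΔY/(−c·k) = −(+¥386 trillion) × 0.44 / 0.56 ≈ −¥303.3 trillion.
The government should cut lump-sum taxes by ¥303.3 trillion.

−¥303.3 trillion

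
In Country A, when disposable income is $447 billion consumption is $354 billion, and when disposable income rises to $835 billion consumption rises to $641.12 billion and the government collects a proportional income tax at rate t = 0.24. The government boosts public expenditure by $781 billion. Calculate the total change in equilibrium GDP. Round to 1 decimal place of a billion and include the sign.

MPC = ΔC/ΔYd = (641.12 − 354)/(835 − 447) = 287.12/388 = 0.74.
Expenditure multiplier = 1/(1 − c(1−t)) = 1/(1 − 0.74×0.76) = 1/0.4376 ≈ 2.285.
ΔY = k × ΔG = (+$781 billion) / 0.4376 ≈ +$1,784.7 billion.

+$1,784.7 billion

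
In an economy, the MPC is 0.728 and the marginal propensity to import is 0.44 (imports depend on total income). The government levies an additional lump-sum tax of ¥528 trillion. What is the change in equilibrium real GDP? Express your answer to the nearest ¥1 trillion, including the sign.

A lump-sum tax change of +¥528 trillion shifts disposable income by −¥528 trillion; first-round consumption changes by −c × ΔT = −0.728 × (+¥528 trillion) = −¥384.384 trillion.
Expenditure multiplier = 1/(1 − c + m) = 1/(1 − 0.728 + 0.44) = 1/0.712 ≈ 1.404.
The tax multiplier is −c × k ≈ −1.022, so ΔY = k × (−c·ΔT) = (−¥384.384 trillion) / 0.712 ≈ −¥540 trillion.

−¥540 trillion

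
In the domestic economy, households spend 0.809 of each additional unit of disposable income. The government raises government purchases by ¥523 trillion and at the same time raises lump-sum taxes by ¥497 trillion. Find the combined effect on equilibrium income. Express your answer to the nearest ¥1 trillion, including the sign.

Expenditure multiplier = 1/(1 − MPC) = 1/(1 − 0.809) = 1/0.191 ≈ 5.236.
ΔG contributes k·ΔG = (+¥523 trillion) / 0.191 ≈ +¥2,738.2 trillion.
ΔT of +¥497 trillion changes first-round spending by −c·ΔT = −¥402.073 trillion, contributing k·(−c·ΔT) = (−¥402.073 trillion) / 0.191 ≈ −¥2,105.1 trillion.
Net ΔY = k(ΔG − c·ΔT) = (+¥120.927 trillion) / 0.191 ≈ +¥633 trillion.

+¥633 trillion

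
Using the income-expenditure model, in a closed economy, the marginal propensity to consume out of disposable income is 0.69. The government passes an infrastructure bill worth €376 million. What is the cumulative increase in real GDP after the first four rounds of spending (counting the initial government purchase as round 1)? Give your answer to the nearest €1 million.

€938 million

Round 1 adds ΔG = €376 million; each later round is MPC = 0.69 times the previous.
After 4 rounds: 376 + 259.44 + 179.0136 + 123.519384 = ΔG·(1 − c^4)/(1 − c) = 376 × (1 − 0.22667121)/0.31 ≈ €938 million.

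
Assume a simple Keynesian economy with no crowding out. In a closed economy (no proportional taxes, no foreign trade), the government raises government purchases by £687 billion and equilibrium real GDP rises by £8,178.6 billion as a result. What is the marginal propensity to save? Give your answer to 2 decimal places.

0.08

Implied spending multiplier k = ΔY/ΔG = 8,178.6/687 ≈ 11.9048.
Since k = 1/(1 − MPC), MPC = 1 − 1/k = 1 − ΔG/ΔY = 1 − 687/8,178.6 ≈ 0.92.
MPS = 1 − MPC = 0.08.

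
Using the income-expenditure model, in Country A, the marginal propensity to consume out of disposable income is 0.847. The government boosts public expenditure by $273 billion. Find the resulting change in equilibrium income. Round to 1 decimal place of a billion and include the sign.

+$1,784.3 billion

Government-spending multiplier = 1/(1 − MPC) = 1/(1 − 0.847) = 1/0.153 ≈ 6.536.
ΔY = k × ΔG = (+$273 billion) / 0.153 ≈ +$1,784.3 billion.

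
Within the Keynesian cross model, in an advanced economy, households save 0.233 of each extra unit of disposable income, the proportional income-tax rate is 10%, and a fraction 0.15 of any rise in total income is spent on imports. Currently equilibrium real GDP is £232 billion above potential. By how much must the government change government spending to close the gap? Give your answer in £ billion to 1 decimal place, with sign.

−£106.7 billion

MPC = 1 − MPS = 1 − 0.233 = 0.767.
Spending multiplier = 1/(1 − c(1−t) + m) = 1/(1 − 0.767×0.9 + 0.15) = 1/0.4597 ≈ 2.175.
Need ΔY = −£232 billion, so ΔG = ΔY/k = (−£232 billion) × 0.4597 ≈ −£106.7 billion.
The government should cut government spending by £106.7 billion.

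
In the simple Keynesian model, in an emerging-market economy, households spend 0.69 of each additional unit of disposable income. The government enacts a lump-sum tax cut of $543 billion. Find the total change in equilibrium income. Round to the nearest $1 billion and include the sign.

A lump-sum tax change of −$543 billion shifts disposable income by +$543 billion; first-round consumption changes by −c × ΔT = −0.69 × (−$543 billion) = +$374.67 billion.
Expenditure multiplier = 1/(1 − MPC) = 1/(1 − 0.69) = 1/0.31 ≈ 3.226.
The tax multiplier is −c × k ≈ −2.226, so ΔY = k × (−c·ΔT) = (+$374.67 billion) / 0.31 ≈ +$1,209 billion.

+$1,209 billion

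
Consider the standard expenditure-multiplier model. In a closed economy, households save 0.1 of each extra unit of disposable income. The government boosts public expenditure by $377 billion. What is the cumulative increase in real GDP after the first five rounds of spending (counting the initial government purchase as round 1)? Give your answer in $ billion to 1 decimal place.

$1,543.9 billion

MPC = 1 − MPS = 1 − 0.1 = 0.9.
Round 1 adds ΔG = $377 billion; each later round is MPC = 0.9 times the previous.
After 5 rounds: 377 + 339.3 + 305.37 + 274.833 + 247.3497 = ΔG·(1 − c^5)/(1 − c) = 377 × (1 − 0.59049)/0.1 ≈ $1,543.9 billion.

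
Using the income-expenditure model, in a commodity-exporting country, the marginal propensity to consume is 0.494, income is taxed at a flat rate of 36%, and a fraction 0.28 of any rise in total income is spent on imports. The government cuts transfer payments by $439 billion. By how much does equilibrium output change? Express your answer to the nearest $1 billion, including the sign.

−$225 billion

The transfer change shifts disposable income by −$439 billion, so first-round consumption changes by c·ΔTR = 0.494 × (−$439 billion) = −$216.866 billion.
Expenditure multiplier = 1/(1 − c(1−t) + m) = 1/(1 − 0.494×0.64 + 0.28) = 1/0.96384 ≈ 1.038.
The transfer multiplier is c × k ≈ 0.513, so ΔY = k × (c·ΔTR) = (−$216.866 billion) / 0.96384 ≈ −$225 billion.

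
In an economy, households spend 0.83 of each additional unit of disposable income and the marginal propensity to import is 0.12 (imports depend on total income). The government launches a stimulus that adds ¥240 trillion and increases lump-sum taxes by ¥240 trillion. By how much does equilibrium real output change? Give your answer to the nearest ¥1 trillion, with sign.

Expenditure multiplier = 1/(1 − c + m) = 1/(1 − 0.83 + 0.12) = 1/0.29 ≈ 3.448.
ΔG contributes k·ΔG = (+¥240 trillion) / 0.29 ≈ +¥827.6 trillion.
ΔT of +¥240 trillion changes first-round spending by −c·ΔT = −¥199.2 trillion, contributing k·(−c·ΔT) = (−¥199.2 trillion) / 0.29 ≈ −¥686.9 trillion.
Net ΔY = k(ΔG − c·ΔT) = (+¥40.8 trillion) / 0.29 ≈ +¥141 trillion.

+¥141 trillion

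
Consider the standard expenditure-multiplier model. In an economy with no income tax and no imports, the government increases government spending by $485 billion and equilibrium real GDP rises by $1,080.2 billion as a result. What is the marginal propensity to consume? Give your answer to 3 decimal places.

Implied spending multiplier k = ΔY/ΔG = 1,080.2/485 ≈ 2.2272.
Since k = 1/(1 − MPC), MPC = 1 − 1/k = 1 − ΔG/ΔY = 1 − 485/1,080.2 ≈ 0.551.

0.551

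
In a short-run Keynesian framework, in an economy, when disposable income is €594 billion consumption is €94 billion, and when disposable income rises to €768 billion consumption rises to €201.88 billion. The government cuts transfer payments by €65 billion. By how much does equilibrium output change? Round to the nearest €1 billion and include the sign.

MPC = ΔC/ΔYd = (201.88 − 94)/(768 − 594) = 107.88/174 = 0.62.
The transfer change shifts disposable income by −€65 billion, so first-round consumption changes by c·ΔTR = 0.62 × (−€65 billion) = −€40.3 billion.
Expenditure multiplier = 1/(1 − MPC) = 1/(1 − 0.62) = 1/0.38 ≈ 2.632.
The transfer multiplier is c × k ≈ 1.632, so ΔY = k × (c·ΔTR) = (−€40.3 billion) / 0.38 ≈ −€106 billion.

−€106 billion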